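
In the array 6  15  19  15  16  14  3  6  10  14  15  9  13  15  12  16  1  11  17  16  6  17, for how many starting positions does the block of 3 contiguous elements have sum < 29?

[6, 15, 19] → sum 40
[15, 19, 15] → sum 49
[19, 15, 16] → sum 50
[15, 16, 14] → sum 45
[16, 14, 3] → sum 33
[14, 3, 6] → sum 23  < 29 ✓
[3, 6, 10] → sum 19  < 29 ✓
[6, 10, 14] → sum 30
[10, 14, 15] → sum 39
[14, 15, 9] → sum 38
[15, 9, 13] → sum 37
[9, 13, 15] → sum 37
[13, 15, 12] → sum 40
[15, 12, 16] → sum 43
[12, 16, 1] → sum 29
[16, 1, 11] → sum 28  < 29 ✓
[1, 11, 17] → sum 29
[11, 17, 16] → sum 44
[17, 16, 6] → sum 39
[16, 6, 17] → sum 39
3 windows satisfy the condition.

3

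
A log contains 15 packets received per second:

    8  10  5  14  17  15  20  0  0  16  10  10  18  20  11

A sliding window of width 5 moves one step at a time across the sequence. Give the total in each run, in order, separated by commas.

[8, 10, 5, 14, 17] → sum 54
[10, 5, 14, 17, 15] → sum 61
[5, 14, 17, 15, 20] → sum 71
[14, 17, 15, 20, 0] → sum 66
[17, 15, 20, 0, 0] → sum 52
[15, 20, 0, 0, 16] → sum 51
[20, 0, 0, 16, 10] → sum 46
[0, 0, 16, 10, 10] → sum 36
[0, 16, 10, 10, 18] → sum 54
[16, 10, 10, 18, 20] → sum 74
[10, 10, 18, 20, 11] → sum 69

54, 61, 71, 66, 52, 51, 46, 36, 54, 74, 69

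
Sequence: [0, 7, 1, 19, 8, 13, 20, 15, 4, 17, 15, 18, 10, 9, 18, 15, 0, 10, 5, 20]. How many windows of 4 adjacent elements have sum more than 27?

16

[0, 7, 1, 19] → sum 27
[7, 1, 19, 8] → sum 35  > 27 ✓
[1, 19, 8, 13] → sum 41  > 27 ✓
[19, 8, 13, 20] → sum 60  > 27 ✓
[8, 13, 20, 15] → sum 56  > 27 ✓
[13, 20, 15, 4] → sum 52  > 27 ✓
[20, 15, 4, 17] → sum 56  > 27 ✓
[15, 4, 17, 15] → sum 51  > 27 ✓
[4, 17, 15, 18] → sum 54  > 27 ✓
[17, 15, 18, 10] → sum 60  > 27 ✓
[15, 18, 10, 9] → sum 52  > 27 ✓
[18, 10, 9, 18] → sum 55  > 27 ✓
[10, 9, 18, 15] → sum 52  > 27 ✓
[9, 18, 15, 0] → sum 42  > 27 ✓
[18, 15, 0, 10] → sum 43  > 27 ✓
[15, 0, 10, 5] → sum 30  > 27 ✓
[0, 10, 5, 20] → sum 35  > 27 ✓
16 windows satisfy the condition.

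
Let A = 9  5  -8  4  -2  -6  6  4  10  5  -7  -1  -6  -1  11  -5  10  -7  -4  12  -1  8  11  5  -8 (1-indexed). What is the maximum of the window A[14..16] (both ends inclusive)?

Elements at indices 14..16: -1, 11, -5
max(-1, 11, -5) = 11

11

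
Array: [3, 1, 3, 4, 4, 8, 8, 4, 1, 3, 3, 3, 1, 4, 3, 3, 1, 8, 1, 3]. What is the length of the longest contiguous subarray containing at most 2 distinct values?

add 3: window [3] (1 distinct), len 1
add 1: window [3, 1] (2 distinct), len 2
add 3: window [3, 1, 3] (2 distinct), len 3
add 4: window [3, 4] (2 distinct), len 2
add 4: window [3, 4, 4] (2 distinct), len 3
add 8: window [4, 4, 8] (2 distinct), len 3
add 8: window [4, 4, 8, 8] (2 distinct), len 4
add 4: window [4, 4, 8, 8, 4] (2 distinct), len 5
add 1: window [4, 1] (2 distinct), len 2
add 3: window [1, 3] (2 distinct), len 2
add 3: window [1, 3, 3] (2 distinct), len 3
add 3: window [1, 3, 3, 3] (2 distinct), len 4
add 1: window [1, 3, 3, 3, 1] (2 distinct), len 5
add 4: window [1, 4] (2 distinct), len 2
add 3: window [4, 3] (2 distinct), len 2
add 3: window [4, 3, 3] (2 distinct), len 3
add 1: window [3, 3, 1] (2 distinct), len 3
add 8: window [1, 8] (2 distinct), len 2
add 1: window [1, 8, 1] (2 distinct), len 3
add 3: window [1, 3] (2 distinct), len 2
Longest length with ≤2 distinct: 5.

5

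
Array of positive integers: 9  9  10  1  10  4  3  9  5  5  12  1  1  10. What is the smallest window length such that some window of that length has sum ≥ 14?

2

add 9: running sum 9 < 14
add 9: shortest ending here [9, 9] sum 18, len 2
add 10: shortest ending here [9, 10] sum 19, len 2
add 1: shortest ending here [9, 10, 1] sum 20, len 3
add 10: shortest ending here [10, 1, 10] sum 21, len 3
add 4: shortest ending here [10, 4] sum 14, len 2
add 3: shortest ending here [10, 4, 3] sum 17, len 3
add 9: shortest ending here [4, 3, 9] sum 16, len 3
add 5: shortest ending here [9, 5] sum 14, len 2
add 5: shortest ending here [9, 5, 5] sum 19, len 3
add 12: shortest ending here [5, 12] sum 17, len 2
add 1: shortest ending here [5, 12, 1] sum 18, len 3
add 1: shortest ending here [12, 1, 1] sum 14, len 3
add 10: shortest ending here [12, 1, 1, 10] sum 24, len 4
Shortest qualifying length: 2.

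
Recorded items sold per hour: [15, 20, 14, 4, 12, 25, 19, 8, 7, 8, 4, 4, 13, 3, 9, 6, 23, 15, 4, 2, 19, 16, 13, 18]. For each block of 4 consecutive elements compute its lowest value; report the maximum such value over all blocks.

13

[15, 20, 14, 4] → min 4
[20, 14, 4, 12] → min 4
[14, 4, 12, 25] → min 4
[4, 12, 25, 19] → min 4
[12, 25, 19, 8] → min 8
[25, 19, 8, 7] → min 7
[19, 8, 7, 8] → min 7
[8, 7, 8, 4] → min 4
[7, 8, 4, 4] → min 4
[8, 4, 4, 13] → min 4
[4, 4, 13, 3] → min 3
[4, 13, 3, 9] → min 3
[13, 3, 9, 6] → min 3
[3, 9, 6, 23] → min 3
[9, 6, 23, 15] → min 6
[6, 23, 15, 4] → min 4
[23, 15, 4, 2] → min 2
[15, 4, 2, 19] → min 2
[4, 2, 19, 16] → min 2
[2, 19, 16, 13] → min 2
[19, 16, 13, 18] → min 13
Maximum of these is 13.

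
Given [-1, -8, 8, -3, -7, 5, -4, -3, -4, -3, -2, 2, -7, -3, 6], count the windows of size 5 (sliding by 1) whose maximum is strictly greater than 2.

-1 -8 8 -3 -7 → max 8  > 2 ✓
-8 8 -3 -7 5 → max 8  > 2 ✓
8 -3 -7 5 -4 → max 8  > 2 ✓
-3 -7 5 -4 -3 → max 5  > 2 ✓
-7 5 -4 -3 -4 → max 5  > 2 ✓
5 -4 -3 -4 -3 → max 5  > 2 ✓
-4 -3 -4 -3 -2 → max -2
-3 -4 -3 -2 2 → max 2
-4 -3 -2 2 -7 → max 2
-3 -2 2 -7 -3 → max 2
-2 2 -7 -3 6 → max 6  > 2 ✓
7 windows satisfy the condition.

7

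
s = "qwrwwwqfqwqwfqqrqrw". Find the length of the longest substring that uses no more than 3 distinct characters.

12

add q: window [q] (1 distinct), len 1
add w: window [q, w] (2 distinct), len 2
add r: window [q, w, r] (3 distinct), len 3
add w: window [q, w, r, w] (3 distinct), len 4
add w: window [q, w, r, w, w] (3 distinct), len 5
add w: window [q, w, r, w, w, w] (3 distinct), len 6
add q: window [q, w, r, w, w, w, q] (3 distinct), len 7
add f: window [w, w, w, q, f] (3 distinct), len 5
add q: window [w, w, w, q, f, q] (3 distinct), len 6
add w: window [w, w, w, q, f, q, w] (3 distinct), len 7
add q: window [w, w, w, q, f, q, w, q] (3 distinct), len 8
add w: window [w, w, w, q, f, q, w, q, w] (3 distinct), len 9
add f: window [w, w, w, q, f, q, w, q, w, f] (3 distinct), len 10
add q: window [w, w, w, q, f, q, w, q, w, f, q] (3 distinct), len 11
add q: window [w, w, w, q, f, q, w, q, w, f, q, q] (3 distinct), len 12
add r: window [f, q, q, r] (3 distinct), len 4
add q: window [f, q, q, r, q] (3 distinct), len 5
add r: window [f, q, q, r, q, r] (3 distinct), len 6
add w: window [q, q, r, q, r, w] (3 distinct), len 6
Longest length with ≤3 distinct: 12.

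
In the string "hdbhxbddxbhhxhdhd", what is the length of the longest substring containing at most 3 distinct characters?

7

[h] 1 distinct, len 1
[h, d] 2 distinct, len 2
[h, d, b] 3 distinct, len 3
[h, d, b, h] 3 distinct, len 4
[b, h, x] 3 distinct, len 3
[b, h, x, b] 3 distinct, len 4
[x, b, d] 3 distinct, len 3
[x, b, d, d] 3 distinct, len 4
[x, b, d, d, x] 3 distinct, len 5
[x, b, d, d, x, b] 3 distinct, len 6
[x, b, h] 3 distinct, len 3
[x, b, h, h] 3 distinct, len 4
[x, b, h, h, x] 3 distinct, len 5
[x, b, h, h, x, h] 3 distinct, len 6
[h, h, x, h, d] 3 distinct, len 5
[h, h, x, h, d, h] 3 distinct, len 6
[h, h, x, h, d, h, d] 3 distinct, len 7
Longest length with ≤3 distinct: 7.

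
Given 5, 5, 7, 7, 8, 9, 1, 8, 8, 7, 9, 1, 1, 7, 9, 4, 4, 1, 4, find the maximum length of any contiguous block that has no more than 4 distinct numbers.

add 5: window [5] (1 distinct), len 1
add 5: window [5, 5] (1 distinct), len 2
add 7: window [5, 5, 7] (2 distinct), len 3
add 7: window [5, 5, 7, 7] (2 distinct), len 4
add 8: window [5, 5, 7, 7, 8] (3 distinct), len 5
add 9: window [5, 5, 7, 7, 8, 9] (4 distinct), len 6
add 1: window [7, 7, 8, 9, 1] (4 distinct), len 5
add 8: window [7, 7, 8, 9, 1, 8] (4 distinct), len 6
add 8: window [7, 7, 8, 9, 1, 8, 8] (4 distinct), len 7
add 7: window [7, 7, 8, 9, 1, 8, 8, 7] (4 distinct), len 8
add 9: window [7, 7, 8, 9, 1, 8, 8, 7, 9] (4 distinct), len 9
add 1: window [7, 7, 8, 9, 1, 8, 8, 7, 9, 1] (4 distinct), len 10
add 1: window [7, 7, 8, 9, 1, 8, 8, 7, 9, 1, 1] (4 distinct), len 11
add 7: window [7, 7, 8, 9, 1, 8, 8, 7, 9, 1, 1, 7] (4 distinct), len 12
add 9: window [7, 7, 8, 9, 1, 8, 8, 7, 9, 1, 1, 7, 9] (4 distinct), len 13
add 4: window [7, 9, 1, 1, 7, 9, 4] (4 distinct), len 7
add 4: window [7, 9, 1, 1, 7, 9, 4, 4] (4 distinct), len 8
add 1: window [7, 9, 1, 1, 7, 9, 4, 4, 1] (4 distinct), len 9
add 4: window [7, 9, 1, 1, 7, 9, 4, 4, 1, 4] (4 distinct), len 10
Longest length with ≤4 distinct: 13.

13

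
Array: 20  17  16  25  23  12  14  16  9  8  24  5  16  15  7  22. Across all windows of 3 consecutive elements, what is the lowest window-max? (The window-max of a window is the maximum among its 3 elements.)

16

Window maxs for each of the 14 positions:
[20, 17, 16] → max 20
[17, 16, 25] → max 25
[16, 25, 23] → max 25
[25, 23, 12] → max 25
[23, 12, 14] → max 23
[12, 14, 16] → max 16
[14, 16, 9] → max 16
[16, 9, 8] → max 16
[9, 8, 24] → max 24
[8, 24, 5] → max 24
[24, 5, 16] → max 24
[5, 16, 15] → max 16
[16, 15, 7] → max 16
[15, 7, 22] → max 22
Lowest of these is 16.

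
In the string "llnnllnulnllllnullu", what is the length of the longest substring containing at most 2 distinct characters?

Extend right; when distinct count exceeds 2, shrink from the left:
[l] 1 distinct, len 1
[l, l] 1 distinct, len 2
[l, l, n] 2 distinct, len 3
[l, l, n, n] 2 distinct, len 4
[l, l, n, n, l] 2 distinct, len 5
[l, l, n, n, l, l] 2 distinct, len 6
[l, l, n, n, l, l, n] 2 distinct, len 7
[n, u] 2 distinct, len 2
[u, l] 2 distinct, len 2
[l, n] 2 distinct, len 2
[l, n, l] 2 distinct, len 3
[l, n, l, l] 2 distinct, len 4
[l, n, l, l, l] 2 distinct, len 5
[l, n, l, l, l, l] 2 distinct, len 6
[l, n, l, l, l, l, n] 2 distinct, len 7
[n, u] 2 distinct, len 2
[u, l] 2 distinct, len 2
[u, l, l] 2 distinct, len 3
[u, l, l, u] 2 distinct, len 4
Longest length with ≤2 distinct: 7.

7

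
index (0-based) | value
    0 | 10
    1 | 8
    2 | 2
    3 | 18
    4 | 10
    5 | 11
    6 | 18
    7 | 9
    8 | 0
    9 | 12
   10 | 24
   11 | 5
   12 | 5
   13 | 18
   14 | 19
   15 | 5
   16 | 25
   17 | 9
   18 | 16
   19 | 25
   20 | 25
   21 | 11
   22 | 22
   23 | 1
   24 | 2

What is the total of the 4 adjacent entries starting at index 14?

58

Elements at indices 14..17: 19, 5, 25, 9
sum(19, 5, 25, 9) = 58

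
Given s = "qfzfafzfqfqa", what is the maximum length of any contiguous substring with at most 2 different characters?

[q] 1 distinct, len 1
[q, f] 2 distinct, len 2
[f, z] 2 distinct, len 2
[f, z, f] 2 distinct, len 3
[f, a] 2 distinct, len 2
[f, a, f] 2 distinct, len 3
[f, z] 2 distinct, len 2
[f, z, f] 2 distinct, len 3
[f, q] 2 distinct, len 2
[f, q, f] 2 distinct, len 3
[f, q, f, q] 2 distinct, len 4
[q, a] 2 distinct, len 2
Longest length with ≤2 distinct: 4.

4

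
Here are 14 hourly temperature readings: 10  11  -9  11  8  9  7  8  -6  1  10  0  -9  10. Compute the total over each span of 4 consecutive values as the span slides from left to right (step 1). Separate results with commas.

Sliding a size-4 window across the 14 values:
(10, 11, -9, 11) → sum 23
(11, -9, 11, 8) → sum 21
(-9, 11, 8, 9) → sum 19
(11, 8, 9, 7) → sum 35
(8, 9, 7, 8) → sum 32
(9, 7, 8, -6) → sum 18
(7, 8, -6, 1) → sum 10
(8, -6, 1, 10) → sum 13
(-6, 1, 10, 0) → sum 5
(1, 10, 0, -9) → sum 2
(10, 0, -9, 10) → sum 11

23, 21, 19, 35, 32, 18, 10, 13, 5, 2, 11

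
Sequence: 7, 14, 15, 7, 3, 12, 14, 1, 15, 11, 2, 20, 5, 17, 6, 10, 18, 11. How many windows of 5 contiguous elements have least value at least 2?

[7, 14, 15, 7, 3] → min 3  ≥ 2 ✓
[14, 15, 7, 3, 12] → min 3  ≥ 2 ✓
[15, 7, 3, 12, 14] → min 3  ≥ 2 ✓
[7, 3, 12, 14, 1] → min 1
[3, 12, 14, 1, 15] → min 1
[12, 14, 1, 15, 11] → min 1
[14, 1, 15, 11, 2] → min 1
[1, 15, 11, 2, 20] → min 1
[15, 11, 2, 20, 5] → min 2  ≥ 2 ✓
[11, 2, 20, 5, 17] → min 2  ≥ 2 ✓
[2, 20, 5, 17, 6] → min 2  ≥ 2 ✓
[20, 5, 17, 6, 10] → min 5  ≥ 2 ✓
[5, 17, 6, 10, 18] → min 5  ≥ 2 ✓
[17, 6, 10, 18, 11] → min 6  ≥ 2 ✓
9 windows satisfy the condition.

9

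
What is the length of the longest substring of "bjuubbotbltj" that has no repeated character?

4

add b: [b] len 1
add j: [b, j] len 2
add u: [b, j, u] len 3
add u (repeat u, move left end past it): [u] len 1
add b: [u, b] len 2
add b (repeat b, move left end past it): [b] len 1
add o: [b, o] len 2
add t: [b, o, t] len 3
add b (repeat b, move left end past it): [o, t, b] len 3
add l: [o, t, b, l] len 4
add t (repeat t, move left end past it): [b, l, t] len 3
add j: [b, l, t, j] len 4
Longest all-distinct length: 4.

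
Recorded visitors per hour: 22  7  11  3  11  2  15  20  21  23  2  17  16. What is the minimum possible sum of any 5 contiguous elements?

(22, 7, 11, 3, 11) → sum 54
(7, 11, 3, 11, 2) → sum 34
(11, 3, 11, 2, 15) → sum 42
(3, 11, 2, 15, 20) → sum 51
(11, 2, 15, 20, 21) → sum 69
(2, 15, 20, 21, 23) → sum 81
(15, 20, 21, 23, 2) → sum 81
(20, 21, 23, 2, 17) → sum 83
(21, 23, 2, 17, 16) → sum 79
Minimum of these is 34.

34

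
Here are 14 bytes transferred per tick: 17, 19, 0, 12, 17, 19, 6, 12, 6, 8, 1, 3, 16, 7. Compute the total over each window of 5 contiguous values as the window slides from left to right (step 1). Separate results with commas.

65, 67, 54, 66, 60, 51, 33, 30, 34, 35

17 19 0 12 17 → sum 65
19 0 12 17 19 → sum 67
0 12 17 19 6 → sum 54
12 17 19 6 12 → sum 66
17 19 6 12 6 → sum 60
19 6 12 6 8 → sum 51
6 12 6 8 1 → sum 33
12 6 8 1 3 → sum 30
6 8 1 3 16 → sum 34
8 1 3 16 7 → sum 35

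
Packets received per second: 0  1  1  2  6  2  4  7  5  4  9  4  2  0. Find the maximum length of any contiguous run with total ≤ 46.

→ 0: sum 0, len 1
→ 1: sum 1, len 2
→ 1: sum 2, len 3
→ 2: sum 4, len 4
→ 6: sum 10, len 5
→ 2: sum 12, len 6
→ 4: sum 16, len 7
→ 7: sum 23, len 8
→ 5: sum 28, len 9
→ 4: sum 32, len 10
→ 9: sum 41, len 11
→ 4: sum 45, len 12
→ 2 (dropped 0, 1): sum 46, len 11
→ 0: sum 46, len 12
Longest length seen: 12.

12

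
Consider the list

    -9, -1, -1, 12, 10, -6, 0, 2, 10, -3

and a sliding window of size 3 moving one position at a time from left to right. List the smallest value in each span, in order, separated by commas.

Sliding a size-3 window across the 10 values:
-9 -1 -1 → min -9
-1 -1 12 → min -1
-1 12 10 → min -1
12 10 -6 → min -6
10 -6 0 → min -6
-6 0 2 → min -6
0 2 10 → min 0
2 10 -3 → min -3

-9, -1, -1, -6, -6, -6, 0, -3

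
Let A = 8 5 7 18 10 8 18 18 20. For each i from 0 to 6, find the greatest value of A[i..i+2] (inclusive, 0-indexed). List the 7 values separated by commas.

8, 18, 18, 18, 18, 18, 20

(8, 5, 7) → max 8
(5, 7, 18) → max 18
(7, 18, 10) → max 18
(18, 10, 8) → max 18
(10, 8, 18) → max 18
(8, 18, 18) → max 18
(18, 18, 20) → max 20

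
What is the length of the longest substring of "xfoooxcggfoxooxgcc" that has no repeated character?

4

[x] len 1
[x, f] len 2
[x, f, o] len 3
[o] len 1
[o] len 1
[o, x] len 2
[o, x, c] len 3
[o, x, c, g] len 4
[g] len 1
[g, f] len 2
[g, f, o] len 3
[g, f, o, x] len 4
[x, o] len 2
[o] len 1
[o, x] len 2
[o, x, g] len 3
[o, x, g, c] len 4
[c] len 1
Longest all-distinct length: 4.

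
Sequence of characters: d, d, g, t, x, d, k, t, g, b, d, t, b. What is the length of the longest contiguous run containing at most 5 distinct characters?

9

add d: window [d] (1 distinct), len 1
add d: window [d, d] (1 distinct), len 2
add g: window [d, d, g] (2 distinct), len 3
add t: window [d, d, g, t] (3 distinct), len 4
add x: window [d, d, g, t, x] (4 distinct), len 5
add d: window [d, d, g, t, x, d] (4 distinct), len 6
add k: window [d, d, g, t, x, d, k] (5 distinct), len 7
add t: window [d, d, g, t, x, d, k, t] (5 distinct), len 8
add g: window [d, d, g, t, x, d, k, t, g] (5 distinct), len 9
add b: window [d, k, t, g, b] (5 distinct), len 5
add d: window [d, k, t, g, b, d] (5 distinct), len 6
add t: window [d, k, t, g, b, d, t] (5 distinct), len 7
add b: window [d, k, t, g, b, d, t, b] (5 distinct), len 8
Longest length with ≤5 distinct: 9.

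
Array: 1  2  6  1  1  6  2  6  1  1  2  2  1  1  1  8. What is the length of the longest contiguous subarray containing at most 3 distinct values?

add 1: window [1] (1 distinct), len 1
add 2: window [1, 2] (2 distinct), len 2
add 6: window [1, 2, 6] (3 distinct), len 3
add 1: window [1, 2, 6, 1] (3 distinct), len 4
add 1: window [1, 2, 6, 1, 1] (3 distinct), len 5
add 6: window [1, 2, 6, 1, 1, 6] (3 distinct), len 6
add 2: window [1, 2, 6, 1, 1, 6, 2] (3 distinct), len 7
add 6: window [1, 2, 6, 1, 1, 6, 2, 6] (3 distinct), len 8
add 1: window [1, 2, 6, 1, 1, 6, 2, 6, 1] (3 distinct), len 9
add 1: window [1, 2, 6, 1, 1, 6, 2, 6, 1, 1] (3 distinct), len 10
add 2: window [1, 2, 6, 1, 1, 6, 2, 6, 1, 1, 2] (3 distinct), len 11
add 2: window [1, 2, 6, 1, 1, 6, 2, 6, 1, 1, 2, 2] (3 distinct), len 12
add 1: window [1, 2, 6, 1, 1, 6, 2, 6, 1, 1, 2, 2, 1] (3 distinct), len 13
add 1: window [1, 2, 6, 1, 1, 6, 2, 6, 1, 1, 2, 2, 1, 1] (3 distinct), len 14
add 1: window [1, 2, 6, 1, 1, 6, 2, 6, 1, 1, 2, 2, 1, 1, 1] (3 distinct), len 15
add 8: window [1, 1, 2, 2, 1, 1, 1, 8] (3 distinct), len 8
Longest length with ≤3 distinct: 15.

15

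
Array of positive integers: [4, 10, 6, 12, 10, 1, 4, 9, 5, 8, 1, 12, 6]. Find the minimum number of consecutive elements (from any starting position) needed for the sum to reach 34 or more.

4

Extend right; whenever the sum reaches 34, record the length and shrink from the left:
add 4: running sum 4 < 34
add 10: running sum 14 < 34
add 6: running sum 20 < 34
add 12: running sum 32 < 34
add 10: shortest ending here [10, 6, 12, 10] sum 38, len 4
add 1: shortest ending here [10, 6, 12, 10, 1] sum 39, len 5
add 4: shortest ending here [10, 6, 12, 10, 1, 4] sum 43, len 6
add 9: shortest ending here [12, 10, 1, 4, 9] sum 36, len 5
add 5: shortest ending here [12, 10, 1, 4, 9, 5] sum 41, len 6
add 8: shortest ending here [10, 1, 4, 9, 5, 8] sum 37, len 6
add 1: shortest ending here [10, 1, 4, 9, 5, 8, 1] sum 38, len 7
add 12: shortest ending here [9, 5, 8, 1, 12] sum 35, len 5
add 6: shortest ending here [9, 5, 8, 1, 12, 6] sum 41, len 6
Shortest qualifying length: 4.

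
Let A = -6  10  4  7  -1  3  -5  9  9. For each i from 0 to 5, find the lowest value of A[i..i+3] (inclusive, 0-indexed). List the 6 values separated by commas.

-6, -1, -1, -5, -5, -5

-6 10 4 7 → min -6
10 4 7 -1 → min -1
4 7 -1 3 → min -1
7 -1 3 -5 → min -5
-1 3 -5 9 → min -5
3 -5 9 9 → min -5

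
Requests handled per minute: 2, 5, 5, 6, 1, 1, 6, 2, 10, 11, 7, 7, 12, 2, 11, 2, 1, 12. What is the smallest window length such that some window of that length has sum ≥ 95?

16

add 2: running sum 2 < 95
add 5: running sum 7 < 95
add 5: running sum 12 < 95
add 6: running sum 18 < 95
add 1: running sum 19 < 95
add 1: running sum 20 < 95
add 6: running sum 26 < 95
add 2: running sum 28 < 95
add 10: running sum 38 < 95
add 11: running sum 49 < 95
add 7: running sum 56 < 95
add 7: running sum 63 < 95
add 12: running sum 75 < 95
add 2: running sum 77 < 95
add 11: running sum 88 < 95
add 2: running sum 90 < 95
add 1: running sum 91 < 95
add 12: shortest ending here [5, 6, 1, 1, 6, 2, 10, 11, 7, 7, 12, 2, 11, 2, 1, 12] sum 96, len 16
Shortest qualifying length: 16.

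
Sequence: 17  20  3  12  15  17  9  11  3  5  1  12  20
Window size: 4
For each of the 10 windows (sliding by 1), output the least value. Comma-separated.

Sliding a size-4 window across the 13 values:
[17, 20, 3, 12] → min 3
[20, 3, 12, 15] → min 3
[3, 12, 15, 17] → min 3
[12, 15, 17, 9] → min 9
[15, 17, 9, 11] → min 9
[17, 9, 11, 3] → min 3
[9, 11, 3, 5] → min 3
[11, 3, 5, 1] → min 1
[3, 5, 1, 12] → min 1
[5, 1, 12, 20] → min 1

3, 3, 3, 9, 9, 3, 3, 1, 1, 1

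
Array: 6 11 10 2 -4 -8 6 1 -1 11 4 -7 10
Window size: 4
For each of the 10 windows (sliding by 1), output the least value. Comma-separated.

[6, 11, 10, 2] → min 2
[11, 10, 2, -4] → min -4
[10, 2, -4, -8] → min -8
[2, -4, -8, 6] → min -8
[-4, -8, 6, 1] → min -8
[-8, 6, 1, -1] → min -8
[6, 1, -1, 11] → min -1
[1, -1, 11, 4] → min -1
[-1, 11, 4, -7] → min -7
[11, 4, -7, 10] → min -7

2, -4, -8, -8, -8, -8, -1, -1, -7, -7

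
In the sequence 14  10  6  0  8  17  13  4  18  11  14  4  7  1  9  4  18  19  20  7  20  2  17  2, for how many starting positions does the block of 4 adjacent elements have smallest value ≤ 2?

11

[14, 10, 6, 0] → min 0  ≤ 2 ✓
[10, 6, 0, 8] → min 0  ≤ 2 ✓
[6, 0, 8, 17] → min 0  ≤ 2 ✓
[0, 8, 17, 13] → min 0  ≤ 2 ✓
[8, 17, 13, 4] → min 4
[17, 13, 4, 18] → min 4
[13, 4, 18, 11] → min 4
[4, 18, 11, 14] → min 4
[18, 11, 14, 4] → min 4
[11, 14, 4, 7] → min 4
[14, 4, 7, 1] → min 1  ≤ 2 ✓
[4, 7, 1, 9] → min 1  ≤ 2 ✓
[7, 1, 9, 4] → min 1  ≤ 2 ✓
[1, 9, 4, 18] → min 1  ≤ 2 ✓
[9, 4, 18, 19] → min 4
[4, 18, 19, 20] → min 4
[18, 19, 20, 7] → min 7
[19, 20, 7, 20] → min 7
[20, 7, 20, 2] → min 2  ≤ 2 ✓
[7, 20, 2, 17] → min 2  ≤ 2 ✓
[20, 2, 17, 2] → min 2  ≤ 2 ✓
11 windows satisfy the condition.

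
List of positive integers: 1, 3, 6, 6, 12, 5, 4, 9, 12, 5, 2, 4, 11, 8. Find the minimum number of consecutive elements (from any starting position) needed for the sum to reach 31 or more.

5

add 1: running sum 1 < 31
add 3: running sum 4 < 31
add 6: running sum 10 < 31
add 6: running sum 16 < 31
add 12: running sum 28 < 31
add 5: shortest ending here [3, 6, 6, 12, 5] sum 32, len 5
add 4: shortest ending here [6, 6, 12, 5, 4] sum 33, len 5
add 9: shortest ending here [6, 12, 5, 4, 9] sum 36, len 5
add 12: shortest ending here [12, 5, 4, 9, 12] sum 42, len 5
add 5: shortest ending here [5, 4, 9, 12, 5] sum 35, len 5
add 2: shortest ending here [4, 9, 12, 5, 2] sum 32, len 5
add 4: shortest ending here [9, 12, 5, 2, 4] sum 32, len 5
add 11: shortest ending here [12, 5, 2, 4, 11] sum 34, len 5
add 8: shortest ending here [12, 5, 2, 4, 11, 8] sum 42, len 6
Shortest qualifying length: 5.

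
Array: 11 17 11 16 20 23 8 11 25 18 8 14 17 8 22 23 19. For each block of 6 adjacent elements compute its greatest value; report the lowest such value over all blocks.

[11, 17, 11, 16, 20, 23] → max 23
[17, 11, 16, 20, 23, 8] → max 23
[11, 16, 20, 23, 8, 11] → max 23
[16, 20, 23, 8, 11, 25] → max 25
[20, 23, 8, 11, 25, 18] → max 25
[23, 8, 11, 25, 18, 8] → max 25
[8, 11, 25, 18, 8, 14] → max 25
[11, 25, 18, 8, 14, 17] → max 25
[25, 18, 8, 14, 17, 8] → max 25
[18, 8, 14, 17, 8, 22] → max 22
[8, 14, 17, 8, 22, 23] → max 23
[14, 17, 8, 22, 23, 19] → max 23
Lowest of these is 22.

22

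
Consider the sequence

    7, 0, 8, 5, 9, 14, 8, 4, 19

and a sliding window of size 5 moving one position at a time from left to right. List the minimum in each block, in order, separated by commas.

[7, 0, 8, 5, 9] → min 0
[0, 8, 5, 9, 14] → min 0
[8, 5, 9, 14, 8] → min 5
[5, 9, 14, 8, 4] → min 4
[9, 14, 8, 4, 19] → min 4

0, 0, 5, 4, 4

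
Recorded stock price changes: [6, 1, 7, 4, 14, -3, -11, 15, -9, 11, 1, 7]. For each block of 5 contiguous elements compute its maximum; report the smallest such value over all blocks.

[6, 1, 7, 4, 14] → max 14
[1, 7, 4, 14, -3] → max 14
[7, 4, 14, -3, -11] → max 14
[4, 14, -3, -11, 15] → max 15
[14, -3, -11, 15, -9] → max 15
[-3, -11, 15, -9, 11] → max 15
[-11, 15, -9, 11, 1] → max 15
[15, -9, 11, 1, 7] → max 15
Smallest of these is 14.

14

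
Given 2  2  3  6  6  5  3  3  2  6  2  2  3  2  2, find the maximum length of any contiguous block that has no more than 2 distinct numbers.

5

add 2: window [2] (1 distinct), len 1
add 2: window [2, 2] (1 distinct), len 2
add 3: window [2, 2, 3] (2 distinct), len 3
add 6: window [3, 6] (2 distinct), len 2
add 6: window [3, 6, 6] (2 distinct), len 3
add 5: window [6, 6, 5] (2 distinct), len 3
add 3: window [5, 3] (2 distinct), len 2
add 3: window [5, 3, 3] (2 distinct), len 3
add 2: window [3, 3, 2] (2 distinct), len 3
add 6: window [2, 6] (2 distinct), len 2
add 2: window [2, 6, 2] (2 distinct), len 3
add 2: window [2, 6, 2, 2] (2 distinct), len 4
add 3: window [2, 2, 3] (2 distinct), len 3
add 2: window [2, 2, 3, 2] (2 distinct), len 4
add 2: window [2, 2, 3, 2, 2] (2 distinct), len 5
Longest length with ≤2 distinct: 5.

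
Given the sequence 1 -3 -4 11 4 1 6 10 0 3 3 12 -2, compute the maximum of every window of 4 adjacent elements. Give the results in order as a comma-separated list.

11, 11, 11, 11, 10, 10, 10, 10, 12, 12

1 -3 -4 11 → max 11
-3 -4 11 4 → max 11
-4 11 4 1 → max 11
11 4 1 6 → max 11
4 1 6 10 → max 10
1 6 10 0 → max 10
6 10 0 3 → max 10
10 0 3 3 → max 10
0 3 3 12 → max 12
3 3 12 -2 → max 12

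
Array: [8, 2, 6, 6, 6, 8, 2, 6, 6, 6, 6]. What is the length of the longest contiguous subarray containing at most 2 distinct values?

5

[8] 1 distinct, len 1
[8, 2] 2 distinct, len 2
[2, 6] 2 distinct, len 2
[2, 6, 6] 2 distinct, len 3
[2, 6, 6, 6] 2 distinct, len 4
[6, 6, 6, 8] 2 distinct, len 4
[8, 2] 2 distinct, len 2
[2, 6] 2 distinct, len 2
[2, 6, 6] 2 distinct, len 3
[2, 6, 6, 6] 2 distinct, len 4
[2, 6, 6, 6, 6] 2 distinct, len 5
Longest length with ≤2 distinct: 5.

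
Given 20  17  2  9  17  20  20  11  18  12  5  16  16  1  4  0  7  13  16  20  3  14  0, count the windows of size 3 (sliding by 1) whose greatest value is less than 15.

4

[20, 17, 2] → max 20
[17, 2, 9] → max 17
[2, 9, 17] → max 17
[9, 17, 20] → max 20
[17, 20, 20] → max 20
[20, 20, 11] → max 20
[20, 11, 18] → max 20
[11, 18, 12] → max 18
[18, 12, 5] → max 18
[12, 5, 16] → max 16
[5, 16, 16] → max 16
[16, 16, 1] → max 16
[16, 1, 4] → max 16
[1, 4, 0] → max 4  < 15 ✓
[4, 0, 7] → max 7  < 15 ✓
[0, 7, 13] → max 13  < 15 ✓
[7, 13, 16] → max 16
[13, 16, 20] → max 20
[16, 20, 3] → max 20
[20, 3, 14] → max 20
[3, 14, 0] → max 14  < 15 ✓
4 windows satisfy the condition.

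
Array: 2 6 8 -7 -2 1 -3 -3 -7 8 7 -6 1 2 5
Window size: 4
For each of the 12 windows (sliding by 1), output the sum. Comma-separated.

9, 5, 0, -11, -7, -12, -5, 5, 2, 10, 4, 2

(2, 6, 8, -7) → sum 9
(6, 8, -7, -2) → sum 5
(8, -7, -2, 1) → sum 0
(-7, -2, 1, -3) → sum -11
(-2, 1, -3, -3) → sum -7
(1, -3, -3, -7) → sum -12
(-3, -3, -7, 8) → sum -5
(-3, -7, 8, 7) → sum 5
(-7, 8, 7, -6) → sum 2
(8, 7, -6, 1) → sum 10
(7, -6, 1, 2) → sum 4
(-6, 1, 2, 5) → sum 2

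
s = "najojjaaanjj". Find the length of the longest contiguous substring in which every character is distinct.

[n] len 1
[n, a] len 2
[n, a, j] len 3
[n, a, j, o] len 4
[o, j] len 2
[j] len 1
[j, a] len 2
[a] len 1
[a] len 1
[a, n] len 2
[a, n, j] len 3
[j] len 1
Longest all-distinct length: 4.

4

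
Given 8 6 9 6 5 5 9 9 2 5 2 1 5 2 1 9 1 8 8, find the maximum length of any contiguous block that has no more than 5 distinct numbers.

add 8: window [8] (1 distinct), len 1
add 6: window [8, 6] (2 distinct), len 2
add 9: window [8, 6, 9] (3 distinct), len 3
add 6: window [8, 6, 9, 6] (3 distinct), len 4
add 5: window [8, 6, 9, 6, 5] (4 distinct), len 5
add 5: window [8, 6, 9, 6, 5, 5] (4 distinct), len 6
add 9: window [8, 6, 9, 6, 5, 5, 9] (4 distinct), len 7
add 9: window [8, 6, 9, 6, 5, 5, 9, 9] (4 distinct), len 8
add 2: window [8, 6, 9, 6, 5, 5, 9, 9, 2] (5 distinct), len 9
add 5: window [8, 6, 9, 6, 5, 5, 9, 9, 2, 5] (5 distinct), len 10
add 2: window [8, 6, 9, 6, 5, 5, 9, 9, 2, 5, 2] (5 distinct), len 11
add 1: window [6, 9, 6, 5, 5, 9, 9, 2, 5, 2, 1] (5 distinct), len 11
add 5: window [6, 9, 6, 5, 5, 9, 9, 2, 5, 2, 1, 5] (5 distinct), len 12
add 2: window [6, 9, 6, 5, 5, 9, 9, 2, 5, 2, 1, 5, 2] (5 distinct), len 13
add 1: window [6, 9, 6, 5, 5, 9, 9, 2, 5, 2, 1, 5, 2, 1] (5 distinct), len 14
add 9: window [6, 9, 6, 5, 5, 9, 9, 2, 5, 2, 1, 5, 2, 1, 9] (5 distinct), len 15
add 1: window [6, 9, 6, 5, 5, 9, 9, 2, 5, 2, 1, 5, 2, 1, 9, 1] (5 distinct), len 16
add 8: window [5, 5, 9, 9, 2, 5, 2, 1, 5, 2, 1, 9, 1, 8] (5 distinct), len 14
add 8: window [5, 5, 9, 9, 2, 5, 2, 1, 5, 2, 1, 9, 1, 8, 8] (5 distinct), len 15
Longest length with ≤5 distinct: 16.

16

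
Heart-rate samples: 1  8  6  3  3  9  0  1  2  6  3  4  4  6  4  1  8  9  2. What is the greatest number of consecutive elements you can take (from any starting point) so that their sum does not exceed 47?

Extend to the right; shrink from the left whenever the sum exceeds 47:
[1] sum 1 len 1
[1, 8] sum 9 len 2
[1, 8, 6] sum 15 len 3
[1, 8, 6, 3] sum 18 len 4
[1, 8, 6, 3, 3] sum 21 len 5
[1, 8, 6, 3, 3, 9] sum 30 len 6
[1, 8, 6, 3, 3, 9, 0] sum 30 len 7
[1, 8, 6, 3, 3, 9, 0, 1] sum 31 len 8
[1, 8, 6, 3, 3, 9, 0, 1, 2] sum 33 len 9
[1, 8, 6, 3, 3, 9, 0, 1, 2, 6] sum 39 len 10
[1, 8, 6, 3, 3, 9, 0, 1, 2, 6, 3] sum 42 len 11
[1, 8, 6, 3, 3, 9, 0, 1, 2, 6, 3, 4] sum 46 len 12
[6, 3, 3, 9, 0, 1, 2, 6, 3, 4, 4] sum 41 len 11
[6, 3, 3, 9, 0, 1, 2, 6, 3, 4, 4, 6] sum 47 len 12
[3, 3, 9, 0, 1, 2, 6, 3, 4, 4, 6, 4] sum 45 len 12
[3, 3, 9, 0, 1, 2, 6, 3, 4, 4, 6, 4, 1] sum 46 len 13
[0, 1, 2, 6, 3, 4, 4, 6, 4, 1, 8] sum 39 len 11
[2, 6, 3, 4, 4, 6, 4, 1, 8, 9] sum 47 len 10
[6, 3, 4, 4, 6, 4, 1, 8, 9, 2] sum 47 len 10
Longest length seen: 13.

13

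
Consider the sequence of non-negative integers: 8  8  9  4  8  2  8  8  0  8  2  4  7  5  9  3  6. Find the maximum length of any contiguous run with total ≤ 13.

3

add 8: [8] sum 8, len 1
add 8: [8] sum 8, len 1
add 9: [9] sum 9, len 1
add 4: [9, 4] sum 13, len 2
add 8: [4, 8] sum 12, len 2
add 2: [8, 2] sum 10, len 2
add 8: [2, 8] sum 10, len 2
add 8: [8] sum 8, len 1
add 0: [8, 0] sum 8, len 2
add 8: [0, 8] sum 8, len 2
add 2: [0, 8, 2] sum 10, len 3
add 4: [2, 4] sum 6, len 2
add 7: [2, 4, 7] sum 13, len 3
add 5: [7, 5] sum 12, len 2
add 9: [9] sum 9, len 1
add 3: [9, 3] sum 12, len 2
add 6: [3, 6] sum 9, len 2
Longest length seen: 3.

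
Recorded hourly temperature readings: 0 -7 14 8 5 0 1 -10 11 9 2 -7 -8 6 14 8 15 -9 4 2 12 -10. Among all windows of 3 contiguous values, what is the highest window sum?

37

(0, -7, 14) → sum 7
(-7, 14, 8) → sum 15
(14, 8, 5) → sum 27
(8, 5, 0) → sum 13
(5, 0, 1) → sum 6
(0, 1, -10) → sum -9
(1, -10, 11) → sum 2
(-10, 11, 9) → sum 10
(11, 9, 2) → sum 22
(9, 2, -7) → sum 4
(2, -7, -8) → sum -13
(-7, -8, 6) → sum -9
(-8, 6, 14) → sum 12
(6, 14, 8) → sum 28
(14, 8, 15) → sum 37
(8, 15, -9) → sum 14
(15, -9, 4) → sum 10
(-9, 4, 2) → sum -3
(4, 2, 12) → sum 18
(2, 12, -10) → sum 4
Highest of these is 37.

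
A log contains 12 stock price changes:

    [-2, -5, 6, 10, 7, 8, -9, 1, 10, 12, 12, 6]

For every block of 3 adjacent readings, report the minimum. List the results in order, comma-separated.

-5, -5, 6, 7, -9, -9, -9, 1, 10, 6

-2 -5 6 → min -5
-5 6 10 → min -5
6 10 7 → min 6
10 7 8 → min 7
7 8 -9 → min -9
8 -9 1 → min -9
-9 1 10 → min -9
1 10 12 → min 1
10 12 12 → min 10
12 12 6 → min 6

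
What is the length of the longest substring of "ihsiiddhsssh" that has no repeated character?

3

add i: [i] len 1
add h: [i, h] len 2
add s: [i, h, s] len 3
add i (repeat i, move left end past it): [h, s, i] len 3
add i (repeat i, move left end past it): [i] len 1
add d: [i, d] len 2
add d (repeat d, move left end past it): [d] len 1
add h: [d, h] len 2
add s: [d, h, s] len 3
add s (repeat s, move left end past it): [s] len 1
add s (repeat s, move left end past it): [s] len 1
add h: [s, h] len 2
Longest all-distinct length: 3.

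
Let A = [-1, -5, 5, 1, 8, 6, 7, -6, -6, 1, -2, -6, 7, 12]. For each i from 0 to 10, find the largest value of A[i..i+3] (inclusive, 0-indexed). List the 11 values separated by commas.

(-1, -5, 5, 1) → max 5
(-5, 5, 1, 8) → max 8
(5, 1, 8, 6) → max 8
(1, 8, 6, 7) → max 8
(8, 6, 7, -6) → max 8
(6, 7, -6, -6) → max 7
(7, -6, -6, 1) → max 7
(-6, -6, 1, -2) → max 1
(-6, 1, -2, -6) → max 1
(1, -2, -6, 7) → max 7
(-2, -6, 7, 12) → max 12

5, 8, 8, 8, 8, 7, 7, 1, 1, 7, 12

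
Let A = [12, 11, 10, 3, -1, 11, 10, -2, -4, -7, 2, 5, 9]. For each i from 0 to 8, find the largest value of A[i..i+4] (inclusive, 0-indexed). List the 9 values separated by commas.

Sliding a size-5 window across the 13 values:
[12, 11, 10, 3, -1] → max 12
[11, 10, 3, -1, 11] → max 11
[10, 3, -1, 11, 10] → max 11
[3, -1, 11, 10, -2] → max 11
[-1, 11, 10, -2, -4] → max 11
[11, 10, -2, -4, -7] → max 11
[10, -2, -4, -7, 2] → max 10
[-2, -4, -7, 2, 5] → max 5
[-4, -7, 2, 5, 9] → max 9

12, 11, 11, 11, 11, 11, 10, 5, 9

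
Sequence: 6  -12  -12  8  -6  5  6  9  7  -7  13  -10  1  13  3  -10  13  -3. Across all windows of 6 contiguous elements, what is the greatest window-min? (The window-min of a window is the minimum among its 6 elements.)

-6

Window mins for each of the 13 positions:
(6, -12, -12, 8, -6, 5) → min -12
(-12, -12, 8, -6, 5, 6) → min -12
(-12, 8, -6, 5, 6, 9) → min -12
(8, -6, 5, 6, 9, 7) → min -6
(-6, 5, 6, 9, 7, -7) → min -7
(5, 6, 9, 7, -7, 13) → min -7
(6, 9, 7, -7, 13, -10) → min -10
(9, 7, -7, 13, -10, 1) → min -10
(7, -7, 13, -10, 1, 13) → min -10
(-7, 13, -10, 1, 13, 3) → min -10
(13, -10, 1, 13, 3, -10) → min -10
(-10, 1, 13, 3, -10, 13) → min -10
(1, 13, 3, -10, 13, -3) → min -10
Greatest of these is -6.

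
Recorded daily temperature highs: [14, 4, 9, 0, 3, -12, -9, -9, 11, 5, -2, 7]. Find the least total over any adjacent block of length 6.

(14, 4, 9, 0, 3, -12) → sum 18
(4, 9, 0, 3, -12, -9) → sum -5
(9, 0, 3, -12, -9, -9) → sum -18
(0, 3, -12, -9, -9, 11) → sum -16
(3, -12, -9, -9, 11, 5) → sum -11
(-12, -9, -9, 11, 5, -2) → sum -16
(-9, -9, 11, 5, -2, 7) → sum 3
Least of these is -18.

-18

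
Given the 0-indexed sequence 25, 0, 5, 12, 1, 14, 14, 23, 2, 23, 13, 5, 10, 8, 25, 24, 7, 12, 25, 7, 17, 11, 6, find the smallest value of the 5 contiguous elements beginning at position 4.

Elements at indices 4..8: 1, 14, 14, 23, 2
min(1, 14, 14, 23, 2) = 1

1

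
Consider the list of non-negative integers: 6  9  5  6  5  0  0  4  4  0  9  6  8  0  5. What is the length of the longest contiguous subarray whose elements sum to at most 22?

7

→ 6: sum 6, len 1
→ 9: sum 15, len 2
→ 5: sum 20, len 3
→ 6 (dropped 6): sum 20, len 3
→ 5 (dropped 9): sum 16, len 3
→ 0: sum 16, len 4
→ 0: sum 16, len 5
→ 4: sum 20, len 6
→ 4 (dropped 5): sum 19, len 6
→ 0: sum 19, len 7
→ 9 (dropped 6): sum 22, len 7
→ 6 (dropped 5, 0, 0, 4): sum 19, len 4
→ 8 (dropped 4, 0, 9): sum 14, len 2
→ 0: sum 14, len 3
→ 5: sum 19, len 4
Longest length seen: 7.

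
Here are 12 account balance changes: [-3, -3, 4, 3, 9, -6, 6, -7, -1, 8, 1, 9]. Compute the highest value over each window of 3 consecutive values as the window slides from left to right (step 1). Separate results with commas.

-3 -3 4 → max 4
-3 4 3 → max 4
4 3 9 → max 9
3 9 -6 → max 9
9 -6 6 → max 9
-6 6 -7 → max 6
6 -7 -1 → max 6
-7 -1 8 → max 8
-1 8 1 → max 8
8 1 9 → max 9

4, 4, 9, 9, 9, 6, 6, 8, 8, 9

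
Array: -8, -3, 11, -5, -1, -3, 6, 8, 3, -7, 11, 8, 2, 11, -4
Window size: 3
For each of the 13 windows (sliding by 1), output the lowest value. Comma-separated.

-8, -5, -5, -5, -3, -3, 3, -7, -7, -7, 2, 2, -4

-8 -3 11 → min -8
-3 11 -5 → min -5
11 -5 -1 → min -5
-5 -1 -3 → min -5
-1 -3 6 → min -3
-3 6 8 → min -3
6 8 3 → min 3
8 3 -7 → min -7
3 -7 11 → min -7
-7 11 8 → min -7
11 8 2 → min 2
8 2 11 → min 2
2 11 -4 → min -4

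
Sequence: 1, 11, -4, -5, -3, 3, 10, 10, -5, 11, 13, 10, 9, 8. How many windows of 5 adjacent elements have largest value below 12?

[1, 11, -4, -5, -3] → max 11  < 12 ✓
[11, -4, -5, -3, 3] → max 11  < 12 ✓
[-4, -5, -3, 3, 10] → max 10  < 12 ✓
[-5, -3, 3, 10, 10] → max 10  < 12 ✓
[-3, 3, 10, 10, -5] → max 10  < 12 ✓
[3, 10, 10, -5, 11] → max 11  < 12 ✓
[10, 10, -5, 11, 13] → max 13
[10, -5, 11, 13, 10] → max 13
[-5, 11, 13, 10, 9] → max 13
[11, 13, 10, 9, 8] → max 13
6 windows satisfy the condition.

6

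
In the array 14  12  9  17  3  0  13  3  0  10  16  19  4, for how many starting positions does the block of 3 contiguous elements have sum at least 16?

[14, 12, 9] → sum 35  ≥ 16 ✓
[12, 9, 17] → sum 38  ≥ 16 ✓
[9, 17, 3] → sum 29  ≥ 16 ✓
[17, 3, 0] → sum 20  ≥ 16 ✓
[3, 0, 13] → sum 16  ≥ 16 ✓
[0, 13, 3] → sum 16  ≥ 16 ✓
[13, 3, 0] → sum 16  ≥ 16 ✓
[3, 0, 10] → sum 13
[0, 10, 16] → sum 26  ≥ 16 ✓
[10, 16, 19] → sum 45  ≥ 16 ✓
[16, 19, 4] → sum 39  ≥ 16 ✓
10 windows satisfy the condition.

10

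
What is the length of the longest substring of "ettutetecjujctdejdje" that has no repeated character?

6

add e: [e] len 1
add t: [e, t] len 2
add t (repeat t, move left end past it): [t] len 1
add u: [t, u] len 2
add t (repeat t, move left end past it): [u, t] len 2
add e: [u, t, e] len 3
add t (repeat t, move left end past it): [e, t] len 2
add e (repeat e, move left end past it): [t, e] len 2
add c: [t, e, c] len 3
add j: [t, e, c, j] len 4
add u: [t, e, c, j, u] len 5
add j (repeat j, move left end past it): [u, j] len 2
add c: [u, j, c] len 3
add t: [u, j, c, t] len 4
add d: [u, j, c, t, d] len 5
add e: [u, j, c, t, d, e] len 6
add j (repeat j, move left end past it): [c, t, d, e, j] len 5
add d (repeat d, move left end past it): [e, j, d] len 3
add j (repeat j, move left end past it): [d, j] len 2
add e: [d, j, e] len 3
Longest all-distinct length: 6.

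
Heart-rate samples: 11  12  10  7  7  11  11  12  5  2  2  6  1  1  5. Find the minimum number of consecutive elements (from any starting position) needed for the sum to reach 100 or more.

15

add 11: running sum 11 < 100
add 12: running sum 23 < 100
add 10: running sum 33 < 100
add 7: running sum 40 < 100
add 7: running sum 47 < 100
add 11: running sum 58 < 100
add 11: running sum 69 < 100
add 12: running sum 81 < 100
add 5: running sum 86 < 100
add 2: running sum 88 < 100
add 2: running sum 90 < 100
add 6: running sum 96 < 100
add 1: running sum 97 < 100
add 1: running sum 98 < 100
add 5: shortest ending here [11, 12, 10, 7, 7, 11, 11, 12, 5, 2, 2, 6, 1, 1, 5] sum 103, len 15
Shortest qualifying length: 15.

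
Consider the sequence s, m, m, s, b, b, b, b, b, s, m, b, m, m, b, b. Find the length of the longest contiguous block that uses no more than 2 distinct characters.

Extend right; when distinct count exceeds 2, shrink from the left:
add s: window [s] (1 distinct), len 1
add m: window [s, m] (2 distinct), len 2
add m: window [s, m, m] (2 distinct), len 3
add s: window [s, m, m, s] (2 distinct), len 4
add b: window [s, b] (2 distinct), len 2
add b: window [s, b, b] (2 distinct), len 3
add b: window [s, b, b, b] (2 distinct), len 4
add b: window [s, b, b, b, b] (2 distinct), len 5
add b: window [s, b, b, b, b, b] (2 distinct), len 6
add s: window [s, b, b, b, b, b, s] (2 distinct), len 7
add m: window [s, m] (2 distinct), len 2
add b: window [m, b] (2 distinct), len 2
add m: window [m, b, m] (2 distinct), len 3
add m: window [m, b, m, m] (2 distinct), len 4
add b: window [m, b, m, m, b] (2 distinct), len 5
add b: window [m, b, m, m, b, b] (2 distinct), len 6
Longest length with ≤2 distinct: 7.

7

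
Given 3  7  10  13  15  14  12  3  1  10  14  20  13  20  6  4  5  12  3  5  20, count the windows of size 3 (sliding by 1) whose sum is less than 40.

(3, 7, 10) → sum 20  < 40 ✓
(7, 10, 13) → sum 30  < 40 ✓
(10, 13, 15) → sum 38  < 40 ✓
(13, 15, 14) → sum 42
(15, 14, 12) → sum 41
(14, 12, 3) → sum 29  < 40 ✓
(12, 3, 1) → sum 16  < 40 ✓
(3, 1, 10) → sum 14  < 40 ✓
(1, 10, 14) → sum 25  < 40 ✓
(10, 14, 20) → sum 44
(14, 20, 13) → sum 47
(20, 13, 20) → sum 53
(13, 20, 6) → sum 39  < 40 ✓
(20, 6, 4) → sum 30  < 40 ✓
(6, 4, 5) → sum 15  < 40 ✓
(4, 5, 12) → sum 21  < 40 ✓
(5, 12, 3) → sum 20  < 40 ✓
(12, 3, 5) → sum 20  < 40 ✓
(3, 5, 20) → sum 28  < 40 ✓
14 windows satisfy the condition.

14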